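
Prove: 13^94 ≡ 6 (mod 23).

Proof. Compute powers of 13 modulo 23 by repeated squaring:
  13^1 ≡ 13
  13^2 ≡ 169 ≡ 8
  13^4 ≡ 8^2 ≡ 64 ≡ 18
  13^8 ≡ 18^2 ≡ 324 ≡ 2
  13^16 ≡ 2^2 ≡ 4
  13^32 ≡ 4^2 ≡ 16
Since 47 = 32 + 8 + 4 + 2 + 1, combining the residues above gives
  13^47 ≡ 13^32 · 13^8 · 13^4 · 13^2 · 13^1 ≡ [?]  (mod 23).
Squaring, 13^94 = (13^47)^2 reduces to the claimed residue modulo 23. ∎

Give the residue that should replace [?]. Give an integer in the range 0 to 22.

Multiply the listed residues: 16 · 2 · 18 · 8 · 13 = 32 → 576 → 4608 → 59904.
Reducing modulo 23: 59904 = 2604·23 + 12, so 13^47 ≡ 12.

12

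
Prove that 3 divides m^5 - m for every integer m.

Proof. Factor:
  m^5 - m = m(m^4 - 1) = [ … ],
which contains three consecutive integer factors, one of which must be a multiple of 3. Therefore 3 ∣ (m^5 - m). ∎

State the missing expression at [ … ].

(m - 1)m(m + 1)(m^2 + 1)

m^4 - 1 = (m^2 - 1)(m^2 + 1), and m^2 - 1 = (m-1)(m+1).
So m(m^4 - 1) = (m - 1)m(m + 1)(m^2 + 1).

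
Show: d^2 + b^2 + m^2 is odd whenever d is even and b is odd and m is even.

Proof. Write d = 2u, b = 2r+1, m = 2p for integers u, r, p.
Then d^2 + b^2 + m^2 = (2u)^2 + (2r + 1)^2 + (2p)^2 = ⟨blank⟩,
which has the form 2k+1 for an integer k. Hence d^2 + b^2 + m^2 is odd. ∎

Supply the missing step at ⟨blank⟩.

2(2p^2 + 2r^2 + 2r + 2u^2) + 1

(2u)^2 + (2r + 1)^2 + (2p)^2 = 4p^2 + 4r^2 + 4r + 4u^2 + 1
= 2(2p^2 + 2r^2 + 2r + 2u^2) + 1.
Since 2p^2 + 2r^2 + 2r + 2u^2 is an integer, the sum of squares is of the form 2k+1 for an integer k.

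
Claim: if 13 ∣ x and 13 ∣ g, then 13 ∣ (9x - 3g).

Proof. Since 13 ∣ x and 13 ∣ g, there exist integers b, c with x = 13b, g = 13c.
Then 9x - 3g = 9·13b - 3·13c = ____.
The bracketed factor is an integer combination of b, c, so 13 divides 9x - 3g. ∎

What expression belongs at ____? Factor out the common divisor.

13(9b - 3c)

Each term has a factor of 13: 9·13b - 3·13c = 13·(9b - 3c).
Since 9b - 3c is an integer, 13 ∣ (9x - 3g).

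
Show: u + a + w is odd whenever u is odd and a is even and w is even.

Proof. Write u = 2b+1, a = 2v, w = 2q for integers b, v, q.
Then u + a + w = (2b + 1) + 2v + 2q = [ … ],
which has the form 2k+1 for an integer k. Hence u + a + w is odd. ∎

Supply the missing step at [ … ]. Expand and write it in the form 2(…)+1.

(2b + 1) + 2v + 2q = 2b + 2q + 2v + 1
= 2(b + q + v) + 1.
Since b + q + v is an integer, the sum is of the form 2k+1 for an integer k.

2(b + q + v) + 1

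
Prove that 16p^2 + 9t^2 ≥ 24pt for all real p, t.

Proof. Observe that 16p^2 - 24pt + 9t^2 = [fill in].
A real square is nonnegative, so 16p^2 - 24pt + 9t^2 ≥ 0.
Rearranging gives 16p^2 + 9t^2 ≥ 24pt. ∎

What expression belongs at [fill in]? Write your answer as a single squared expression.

(4p - 3t)^2

16p^2 - 24pt + 9t^2 is a perfect-square trinomial: the outer terms are (4p)^2 and (3t)^2, and the cross term is -2·4p·3t.
So 16p^2 - 24pt + 9t^2 = (4p - 3t)^2 ≥ 0.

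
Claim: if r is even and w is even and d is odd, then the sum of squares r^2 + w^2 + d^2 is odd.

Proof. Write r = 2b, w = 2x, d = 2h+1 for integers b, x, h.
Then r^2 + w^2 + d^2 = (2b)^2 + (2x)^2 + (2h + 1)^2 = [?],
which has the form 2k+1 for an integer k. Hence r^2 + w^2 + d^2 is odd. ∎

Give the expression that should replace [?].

2(2b^2 + 2h^2 + 2h + 2x^2) + 1

Expanding: (2b)^2 + (2x)^2 + (2h + 1)^2 = 4b^2 + 4h^2 + 4h + 4x^2 + 1.
Every term except the constant is even, so this is 2(2b^2 + 2h^2 + 2h + 2x^2) + 1,
and 2b^2 + 2h^2 + 2h + 2x^2 ∈ ℤ gives the required form.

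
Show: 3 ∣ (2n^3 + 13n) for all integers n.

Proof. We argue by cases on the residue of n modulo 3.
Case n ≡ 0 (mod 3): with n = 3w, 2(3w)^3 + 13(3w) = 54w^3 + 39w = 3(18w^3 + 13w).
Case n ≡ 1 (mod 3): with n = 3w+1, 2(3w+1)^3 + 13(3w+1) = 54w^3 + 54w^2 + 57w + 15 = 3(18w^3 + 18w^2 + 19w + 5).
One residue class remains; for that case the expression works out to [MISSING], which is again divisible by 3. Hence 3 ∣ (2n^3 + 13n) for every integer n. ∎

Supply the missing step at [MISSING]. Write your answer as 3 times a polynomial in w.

3(18w^3 + 36w^2 + 37w + 14)

Only n ≡ 2 (mod 3) is unaccounted for. Put n = 3w+2:
2(3w+2)^3 + 13(3w+2) expands to 54w^3 + 108w^2 + 111w + 42,
and factoring out 3 leaves 3(18w^3 + 36w^2 + 37w + 14).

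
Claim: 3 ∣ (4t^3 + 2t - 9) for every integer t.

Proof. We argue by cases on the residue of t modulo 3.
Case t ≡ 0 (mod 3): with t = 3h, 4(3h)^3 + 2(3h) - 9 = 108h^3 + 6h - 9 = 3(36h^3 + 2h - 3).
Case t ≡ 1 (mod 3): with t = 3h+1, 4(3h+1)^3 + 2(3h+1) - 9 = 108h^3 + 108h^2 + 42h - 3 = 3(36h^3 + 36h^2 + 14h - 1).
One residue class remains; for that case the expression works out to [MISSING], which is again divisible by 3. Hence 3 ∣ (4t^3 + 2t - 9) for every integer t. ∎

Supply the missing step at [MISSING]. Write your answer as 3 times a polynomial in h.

The residues treated are {0, 1}, so the missing case is t ≡ 2 (mod 3); write t = 3h+2.
Then 4(3h+2)^3 + 2(3h+2) - 9 = 108h^3 + 216h^2 + 150h + 27 = 3(36h^3 + 72h^2 + 50h + 9).

3(36h^3 + 72h^2 + 50h + 9)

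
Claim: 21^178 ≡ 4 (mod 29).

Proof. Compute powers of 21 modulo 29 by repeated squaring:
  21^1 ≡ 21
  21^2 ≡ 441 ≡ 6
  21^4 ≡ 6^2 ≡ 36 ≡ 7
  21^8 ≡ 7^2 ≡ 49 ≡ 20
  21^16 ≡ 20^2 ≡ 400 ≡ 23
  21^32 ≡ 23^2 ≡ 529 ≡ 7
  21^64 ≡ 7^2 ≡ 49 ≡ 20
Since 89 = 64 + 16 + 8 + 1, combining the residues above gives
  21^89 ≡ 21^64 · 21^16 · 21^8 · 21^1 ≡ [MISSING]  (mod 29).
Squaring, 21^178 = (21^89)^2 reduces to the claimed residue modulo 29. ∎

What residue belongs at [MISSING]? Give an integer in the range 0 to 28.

Multiply the listed residues: 20 · 23 · 20 · 21 = 460 → 9200 → 193200.
Reducing modulo 29: 193200 = 6662·29 + 2, so 21^89 ≡ 2.

2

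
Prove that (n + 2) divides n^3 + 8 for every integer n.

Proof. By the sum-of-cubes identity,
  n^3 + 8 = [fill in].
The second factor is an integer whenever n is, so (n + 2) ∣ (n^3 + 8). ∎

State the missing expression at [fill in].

Polynomial division of n^3 + 8 by n + 2 leaves remainder 0 and quotient n^2 - 2n + 4.
Hence n^3 + 8 = (n + 2)(n^2 - 2n + 4).

(n + 2)(n^2 - 2n + 4)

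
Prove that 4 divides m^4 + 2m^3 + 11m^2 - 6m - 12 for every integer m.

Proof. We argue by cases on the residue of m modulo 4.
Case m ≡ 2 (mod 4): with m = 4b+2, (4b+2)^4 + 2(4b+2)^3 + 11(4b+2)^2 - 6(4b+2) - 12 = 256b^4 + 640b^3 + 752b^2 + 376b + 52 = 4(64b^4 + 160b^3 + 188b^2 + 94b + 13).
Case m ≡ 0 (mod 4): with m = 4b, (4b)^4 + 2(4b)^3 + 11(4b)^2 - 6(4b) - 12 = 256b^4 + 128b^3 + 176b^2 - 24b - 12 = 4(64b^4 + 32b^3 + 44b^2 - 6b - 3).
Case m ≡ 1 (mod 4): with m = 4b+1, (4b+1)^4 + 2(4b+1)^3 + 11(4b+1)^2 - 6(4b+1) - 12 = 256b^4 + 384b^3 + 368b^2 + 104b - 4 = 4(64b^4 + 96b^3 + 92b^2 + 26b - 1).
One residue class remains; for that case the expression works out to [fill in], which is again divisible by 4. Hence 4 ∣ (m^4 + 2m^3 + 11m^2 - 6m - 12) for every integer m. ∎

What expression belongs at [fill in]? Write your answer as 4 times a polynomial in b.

4(64b^4 + 224b^3 + 332b^2 + 222b + 51)

Only m ≡ 3 (mod 4) is unaccounted for. Put m = 4b+3:
(4b+3)^4 + 2(4b+3)^3 + 11(4b+3)^2 - 6(4b+3) - 12 expands to 256b^4 + 896b^3 + 1328b^2 + 888b + 204,
and factoring out 4 leaves 4(64b^4 + 224b^3 + 332b^2 + 222b + 51).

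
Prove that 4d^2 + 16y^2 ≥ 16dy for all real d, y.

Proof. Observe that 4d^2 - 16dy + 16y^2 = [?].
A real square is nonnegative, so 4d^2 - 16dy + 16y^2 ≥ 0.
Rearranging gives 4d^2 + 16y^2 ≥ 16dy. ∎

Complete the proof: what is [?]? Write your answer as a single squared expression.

(2d - 4y)^2

The leading and trailing coefficients are 2^2 and 4^2, and 16 = 2·2·4, so the trinomial is (2d - 4y)^2.
Hence 4d^2 - 16dy + 16y^2 ≥ 0.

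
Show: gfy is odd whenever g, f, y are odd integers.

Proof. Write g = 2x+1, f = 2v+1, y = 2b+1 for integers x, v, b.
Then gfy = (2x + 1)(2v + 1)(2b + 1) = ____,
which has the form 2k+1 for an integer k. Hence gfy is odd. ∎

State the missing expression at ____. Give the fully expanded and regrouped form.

Expanding: (2x + 1)(2v + 1)(2b + 1) = 8bvx + 4bv + 4bx + 2b + 4vx + 2v + 2x + 1.
Every term except the constant is even, so this is 2(4bvx + 2bv + 2bx + b + 2vx + v + x) + 1,
and 4bvx + 2bv + 2bx + b + 2vx + v + x ∈ ℤ gives the required form.

2(4bvx + 2bv + 2bx + b + 2vx + v + x) + 1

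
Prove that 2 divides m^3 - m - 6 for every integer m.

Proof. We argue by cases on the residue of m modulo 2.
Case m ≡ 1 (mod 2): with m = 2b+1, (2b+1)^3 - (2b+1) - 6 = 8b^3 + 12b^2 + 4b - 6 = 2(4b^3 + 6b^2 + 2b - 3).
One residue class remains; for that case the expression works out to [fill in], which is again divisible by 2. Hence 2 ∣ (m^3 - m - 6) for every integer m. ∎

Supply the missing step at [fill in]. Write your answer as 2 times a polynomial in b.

2(4b^3 - b - 3)

The residues treated are {1}, so the missing case is m ≡ 0 (mod 2); write m = 2b.
Then (2b)^3 - (2b) - 6 = 8b^3 - 2b - 6 = 2(4b^3 - b - 3).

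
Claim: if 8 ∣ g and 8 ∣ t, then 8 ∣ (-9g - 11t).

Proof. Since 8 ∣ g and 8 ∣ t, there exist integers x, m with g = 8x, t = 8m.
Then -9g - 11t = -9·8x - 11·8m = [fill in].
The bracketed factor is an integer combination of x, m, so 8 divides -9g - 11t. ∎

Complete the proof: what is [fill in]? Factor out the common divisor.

8(-11m - 9x)

Each term has a factor of 8: -9·8x - 11·8m = 8·(-11m - 9x).
Since -11m - 9x is an integer, 8 ∣ (-9g - 11t).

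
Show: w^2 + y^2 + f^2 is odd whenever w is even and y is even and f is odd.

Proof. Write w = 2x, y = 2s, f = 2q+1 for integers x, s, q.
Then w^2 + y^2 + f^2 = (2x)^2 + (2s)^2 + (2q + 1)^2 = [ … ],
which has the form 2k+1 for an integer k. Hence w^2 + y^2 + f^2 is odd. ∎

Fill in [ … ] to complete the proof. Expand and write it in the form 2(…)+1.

2(2q^2 + 2q + 2s^2 + 2x^2) + 1

Expanding: (2x)^2 + (2s)^2 + (2q + 1)^2 = 4q^2 + 4q + 4s^2 + 4x^2 + 1.
Every term except the constant is even, so this is 2(2q^2 + 2q + 2s^2 + 2x^2) + 1,
and 2q^2 + 2q + 2s^2 + 2x^2 ∈ ℤ gives the required form.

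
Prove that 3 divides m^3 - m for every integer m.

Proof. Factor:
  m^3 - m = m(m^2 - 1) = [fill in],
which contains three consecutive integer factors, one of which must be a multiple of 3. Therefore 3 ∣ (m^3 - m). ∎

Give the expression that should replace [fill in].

m(m^2 - 1) = m(m - 1)(m + 1) = (m - 1)m(m + 1).
These three factors are consecutive integers, so their product is divisible by 3.

(m - 1)m(m + 1)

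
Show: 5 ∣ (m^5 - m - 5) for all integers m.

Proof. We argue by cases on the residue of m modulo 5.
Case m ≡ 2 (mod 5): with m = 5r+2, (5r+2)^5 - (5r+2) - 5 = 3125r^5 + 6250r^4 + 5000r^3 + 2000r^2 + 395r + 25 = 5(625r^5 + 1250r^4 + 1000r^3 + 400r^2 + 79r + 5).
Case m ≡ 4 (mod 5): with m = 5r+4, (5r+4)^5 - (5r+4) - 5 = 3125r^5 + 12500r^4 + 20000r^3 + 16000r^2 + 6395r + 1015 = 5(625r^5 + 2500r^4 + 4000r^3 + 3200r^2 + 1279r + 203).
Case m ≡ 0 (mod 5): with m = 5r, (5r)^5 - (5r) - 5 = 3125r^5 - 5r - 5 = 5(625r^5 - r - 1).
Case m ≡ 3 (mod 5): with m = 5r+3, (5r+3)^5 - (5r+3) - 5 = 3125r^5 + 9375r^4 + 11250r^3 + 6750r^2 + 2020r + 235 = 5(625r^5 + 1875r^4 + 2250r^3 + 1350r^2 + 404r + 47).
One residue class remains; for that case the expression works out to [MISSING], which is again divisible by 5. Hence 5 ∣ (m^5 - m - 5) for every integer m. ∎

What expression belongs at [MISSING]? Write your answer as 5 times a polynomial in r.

The residues treated are {2, 4, 0, 3}, so the missing case is m ≡ 1 (mod 5); write m = 5r+1.
Then (5r+1)^5 - (5r+1) - 5 = 3125r^5 + 3125r^4 + 1250r^3 + 250r^2 + 20r - 5 = 5(625r^5 + 625r^4 + 250r^3 + 50r^2 + 4r - 1).

5(625r^5 + 625r^4 + 250r^3 + 50r^2 + 4r - 1)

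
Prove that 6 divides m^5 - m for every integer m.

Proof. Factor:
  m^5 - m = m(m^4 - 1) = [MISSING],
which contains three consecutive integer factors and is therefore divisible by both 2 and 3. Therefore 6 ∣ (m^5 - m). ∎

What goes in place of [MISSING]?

(m - 1)m(m + 1)(m^2 + 1)

m^4 - 1 = (m^2 - 1)(m^2 + 1), and m^2 - 1 = (m-1)(m+1).
So m(m^4 - 1) = (m - 1)m(m + 1)(m^2 + 1).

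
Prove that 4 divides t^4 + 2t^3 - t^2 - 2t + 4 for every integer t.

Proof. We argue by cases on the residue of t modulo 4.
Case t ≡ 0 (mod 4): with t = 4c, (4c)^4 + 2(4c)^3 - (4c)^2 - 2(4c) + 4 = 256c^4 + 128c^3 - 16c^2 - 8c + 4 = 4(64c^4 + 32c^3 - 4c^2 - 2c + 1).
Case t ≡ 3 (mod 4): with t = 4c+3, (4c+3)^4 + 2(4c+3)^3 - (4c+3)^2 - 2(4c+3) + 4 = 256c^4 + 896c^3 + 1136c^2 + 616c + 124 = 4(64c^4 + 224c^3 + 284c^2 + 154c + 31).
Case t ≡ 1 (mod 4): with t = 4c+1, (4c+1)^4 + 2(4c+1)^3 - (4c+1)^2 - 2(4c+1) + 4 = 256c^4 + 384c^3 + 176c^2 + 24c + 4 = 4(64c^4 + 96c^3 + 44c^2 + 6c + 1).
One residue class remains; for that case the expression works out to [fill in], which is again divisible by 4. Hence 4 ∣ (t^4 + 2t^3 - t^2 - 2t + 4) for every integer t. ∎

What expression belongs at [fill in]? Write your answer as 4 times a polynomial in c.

4(64c^4 + 160c^3 + 140c^2 + 50c + 7)

The residues treated are {0, 3, 1}, so the missing case is t ≡ 2 (mod 4); write t = 4c+2.
Then (4c+2)^4 + 2(4c+2)^3 - (4c+2)^2 - 2(4c+2) + 4 = 256c^4 + 640c^3 + 560c^2 + 200c + 28 = 4(64c^4 + 160c^3 + 140c^2 + 50c + 7).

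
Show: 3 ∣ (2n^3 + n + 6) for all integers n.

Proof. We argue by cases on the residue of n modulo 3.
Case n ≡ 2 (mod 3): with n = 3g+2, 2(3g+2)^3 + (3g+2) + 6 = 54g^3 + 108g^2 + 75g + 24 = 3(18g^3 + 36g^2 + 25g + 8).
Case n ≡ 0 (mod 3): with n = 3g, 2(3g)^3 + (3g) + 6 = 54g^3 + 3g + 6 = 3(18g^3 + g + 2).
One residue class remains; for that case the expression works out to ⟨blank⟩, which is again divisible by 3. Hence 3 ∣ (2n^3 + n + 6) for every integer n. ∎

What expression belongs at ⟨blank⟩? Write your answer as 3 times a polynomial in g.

3(18g^3 + 18g^2 + 7g + 3)

The residues treated are {2, 0}, so the missing case is n ≡ 1 (mod 3); write n = 3g+1.
Then 2(3g+1)^3 + (3g+1) + 6 = 54g^3 + 54g^2 + 21g + 9 = 3(18g^3 + 18g^2 + 7g + 3).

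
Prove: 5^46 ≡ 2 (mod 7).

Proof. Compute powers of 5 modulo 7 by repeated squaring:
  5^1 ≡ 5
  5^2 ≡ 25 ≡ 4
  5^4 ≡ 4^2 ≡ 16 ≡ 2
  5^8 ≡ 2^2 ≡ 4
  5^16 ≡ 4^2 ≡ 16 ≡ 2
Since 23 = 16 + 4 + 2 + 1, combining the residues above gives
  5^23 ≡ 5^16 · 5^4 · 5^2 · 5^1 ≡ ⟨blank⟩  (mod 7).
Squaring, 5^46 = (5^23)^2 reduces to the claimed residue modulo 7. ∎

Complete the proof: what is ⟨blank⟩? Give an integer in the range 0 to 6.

Multiply the listed residues: 2 · 2 · 4 · 5 = 4 → 16 → 80.
Reducing modulo 7: 80 = 11·7 + 3, so 5^23 ≡ 3.

3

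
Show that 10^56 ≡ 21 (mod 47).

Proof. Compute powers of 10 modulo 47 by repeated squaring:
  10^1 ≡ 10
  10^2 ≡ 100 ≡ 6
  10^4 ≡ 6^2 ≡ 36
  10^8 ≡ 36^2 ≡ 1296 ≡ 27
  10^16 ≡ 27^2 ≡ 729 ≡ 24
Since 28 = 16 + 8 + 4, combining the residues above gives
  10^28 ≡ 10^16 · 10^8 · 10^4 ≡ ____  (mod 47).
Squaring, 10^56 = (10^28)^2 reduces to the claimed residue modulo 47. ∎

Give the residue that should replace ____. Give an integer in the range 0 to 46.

Multiply the listed residues: 24 · 27 · 36 = 648 → 23328.
Reducing modulo 47: 23328 = 496·47 + 16, so 10^28 ≡ 16.

16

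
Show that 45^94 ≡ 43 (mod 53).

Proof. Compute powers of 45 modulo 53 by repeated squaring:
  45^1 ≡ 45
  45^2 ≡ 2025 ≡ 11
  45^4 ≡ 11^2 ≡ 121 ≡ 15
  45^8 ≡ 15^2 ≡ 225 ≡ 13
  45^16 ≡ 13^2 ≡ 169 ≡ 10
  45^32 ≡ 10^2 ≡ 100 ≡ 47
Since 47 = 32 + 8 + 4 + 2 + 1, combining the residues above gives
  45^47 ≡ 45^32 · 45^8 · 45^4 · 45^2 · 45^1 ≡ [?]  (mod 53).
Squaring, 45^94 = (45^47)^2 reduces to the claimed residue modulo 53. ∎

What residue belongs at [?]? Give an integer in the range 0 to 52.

34

Multiply the listed residues: 47 · 13 · 15 · 11 · 45 = 611 → 9165 → 100815 → 4536675.
Reducing modulo 53: 4536675 = 85597·53 + 34, so 45^47 ≡ 34.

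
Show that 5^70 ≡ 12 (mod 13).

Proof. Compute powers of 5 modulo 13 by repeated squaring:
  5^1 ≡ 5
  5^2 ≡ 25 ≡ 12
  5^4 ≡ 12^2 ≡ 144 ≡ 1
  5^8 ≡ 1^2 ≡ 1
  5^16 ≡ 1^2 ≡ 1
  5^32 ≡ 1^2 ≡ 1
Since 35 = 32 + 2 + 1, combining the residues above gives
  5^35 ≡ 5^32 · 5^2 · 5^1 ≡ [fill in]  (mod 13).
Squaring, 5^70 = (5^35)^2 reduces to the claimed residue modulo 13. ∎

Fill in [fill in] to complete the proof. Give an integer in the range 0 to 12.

8

Multiply the listed residues: 1 · 12 · 5 = 12 → 60.
Reducing modulo 13: 60 = 4·13 + 8, so 5^35 ≡ 8.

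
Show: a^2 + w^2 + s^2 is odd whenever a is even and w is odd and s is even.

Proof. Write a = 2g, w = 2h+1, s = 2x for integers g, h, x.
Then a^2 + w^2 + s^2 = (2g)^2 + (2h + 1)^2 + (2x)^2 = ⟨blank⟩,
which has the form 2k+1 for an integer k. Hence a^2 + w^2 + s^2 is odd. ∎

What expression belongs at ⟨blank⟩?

Expanding: (2g)^2 + (2h + 1)^2 + (2x)^2 = 4g^2 + 4h^2 + 4h + 4x^2 + 1.
Every term except the constant is even, so this is 2(2g^2 + 2h^2 + 2h + 2x^2) + 1,
and 2g^2 + 2h^2 + 2h + 2x^2 ∈ ℤ gives the required form.

2(2g^2 + 2h^2 + 2h + 2x^2) + 1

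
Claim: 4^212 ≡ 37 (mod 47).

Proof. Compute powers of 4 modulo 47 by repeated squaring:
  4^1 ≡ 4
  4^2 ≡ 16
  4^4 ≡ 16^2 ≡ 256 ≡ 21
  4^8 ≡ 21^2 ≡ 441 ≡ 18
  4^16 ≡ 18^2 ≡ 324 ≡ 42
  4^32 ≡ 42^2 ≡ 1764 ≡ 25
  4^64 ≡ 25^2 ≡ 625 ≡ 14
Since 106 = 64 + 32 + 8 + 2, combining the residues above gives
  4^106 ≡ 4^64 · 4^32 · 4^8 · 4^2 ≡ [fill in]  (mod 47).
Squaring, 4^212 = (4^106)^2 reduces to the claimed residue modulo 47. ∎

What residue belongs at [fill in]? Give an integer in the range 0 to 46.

32

4^64 · 4^32 · 4^8 · 4^2 ≡ 14 · 25 · 18 · 16 = 100800.
100800 mod 47 = 32, so 4^106 ≡ 32 (mod 47).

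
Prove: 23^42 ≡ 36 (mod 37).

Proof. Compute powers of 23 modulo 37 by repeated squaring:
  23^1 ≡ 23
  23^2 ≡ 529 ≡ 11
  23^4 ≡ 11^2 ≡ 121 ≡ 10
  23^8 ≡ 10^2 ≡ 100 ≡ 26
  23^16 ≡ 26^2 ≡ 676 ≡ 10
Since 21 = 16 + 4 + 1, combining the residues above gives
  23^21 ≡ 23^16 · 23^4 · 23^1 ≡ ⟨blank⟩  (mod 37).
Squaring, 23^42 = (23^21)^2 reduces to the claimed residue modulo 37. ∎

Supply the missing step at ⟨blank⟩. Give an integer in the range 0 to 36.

Multiply the listed residues: 10 · 10 · 23 = 100 → 2300.
Reducing modulo 37: 2300 = 62·37 + 6, so 23^21 ≡ 6.

6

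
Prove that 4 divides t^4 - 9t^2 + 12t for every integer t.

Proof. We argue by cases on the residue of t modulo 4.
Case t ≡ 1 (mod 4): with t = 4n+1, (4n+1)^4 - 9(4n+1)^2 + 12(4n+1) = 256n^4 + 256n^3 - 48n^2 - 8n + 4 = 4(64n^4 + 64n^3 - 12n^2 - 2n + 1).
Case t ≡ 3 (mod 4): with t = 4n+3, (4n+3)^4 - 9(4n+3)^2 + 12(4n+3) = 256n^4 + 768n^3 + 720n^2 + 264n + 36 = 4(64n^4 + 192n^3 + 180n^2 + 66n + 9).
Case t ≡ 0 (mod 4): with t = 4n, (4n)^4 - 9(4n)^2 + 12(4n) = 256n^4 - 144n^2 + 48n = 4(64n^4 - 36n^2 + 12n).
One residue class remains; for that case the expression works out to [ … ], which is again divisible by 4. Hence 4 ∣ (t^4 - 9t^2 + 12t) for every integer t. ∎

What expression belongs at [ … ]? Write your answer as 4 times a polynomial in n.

4(64n^4 + 128n^3 + 60n^2 + 8n + 1)

Only t ≡ 2 (mod 4) is unaccounted for. Put t = 4n+2:
(4n+2)^4 - 9(4n+2)^2 + 12(4n+2) expands to 256n^4 + 512n^3 + 240n^2 + 32n + 4,
and factoring out 4 leaves 4(64n^4 + 128n^3 + 60n^2 + 8n + 1).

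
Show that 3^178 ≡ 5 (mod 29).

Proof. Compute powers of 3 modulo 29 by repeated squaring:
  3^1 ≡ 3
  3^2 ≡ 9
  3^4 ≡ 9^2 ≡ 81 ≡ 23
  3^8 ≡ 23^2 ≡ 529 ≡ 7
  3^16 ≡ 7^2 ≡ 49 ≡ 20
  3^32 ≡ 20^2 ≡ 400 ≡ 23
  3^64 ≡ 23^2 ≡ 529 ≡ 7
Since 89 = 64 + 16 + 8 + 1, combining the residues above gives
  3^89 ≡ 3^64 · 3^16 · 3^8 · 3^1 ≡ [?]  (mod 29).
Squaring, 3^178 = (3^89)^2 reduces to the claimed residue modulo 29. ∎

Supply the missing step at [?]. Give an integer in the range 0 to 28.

Multiply the listed residues: 7 · 20 · 7 · 3 = 140 → 980 → 2940.
Reducing modulo 29: 2940 = 101·29 + 11, so 3^89 ≡ 11.

11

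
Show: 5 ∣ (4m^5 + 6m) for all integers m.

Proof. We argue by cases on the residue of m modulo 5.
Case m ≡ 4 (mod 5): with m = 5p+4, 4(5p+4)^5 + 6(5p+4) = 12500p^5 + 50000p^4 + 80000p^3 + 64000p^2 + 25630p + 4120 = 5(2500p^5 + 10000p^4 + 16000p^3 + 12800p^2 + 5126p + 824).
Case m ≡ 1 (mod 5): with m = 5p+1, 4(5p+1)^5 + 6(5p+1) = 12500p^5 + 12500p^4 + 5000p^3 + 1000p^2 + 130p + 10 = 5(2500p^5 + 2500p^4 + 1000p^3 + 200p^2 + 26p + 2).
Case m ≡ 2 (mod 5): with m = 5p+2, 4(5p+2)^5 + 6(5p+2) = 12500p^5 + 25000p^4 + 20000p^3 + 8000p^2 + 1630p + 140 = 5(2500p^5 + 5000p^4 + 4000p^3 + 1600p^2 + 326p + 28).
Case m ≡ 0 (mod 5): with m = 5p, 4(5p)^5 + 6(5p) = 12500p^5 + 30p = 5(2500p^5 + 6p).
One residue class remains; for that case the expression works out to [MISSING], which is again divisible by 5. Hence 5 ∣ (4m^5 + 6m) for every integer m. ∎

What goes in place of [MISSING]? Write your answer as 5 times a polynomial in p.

5(2500p^5 + 7500p^4 + 9000p^3 + 5400p^2 + 1626p + 198)

The residues treated are {4, 1, 2, 0}, so the missing case is m ≡ 3 (mod 5); write m = 5p+3.
Then 4(5p+3)^5 + 6(5p+3) = 12500p^5 + 37500p^4 + 45000p^3 + 27000p^2 + 8130p + 990 = 5(2500p^5 + 7500p^4 + 9000p^3 + 5400p^2 + 1626p + 198).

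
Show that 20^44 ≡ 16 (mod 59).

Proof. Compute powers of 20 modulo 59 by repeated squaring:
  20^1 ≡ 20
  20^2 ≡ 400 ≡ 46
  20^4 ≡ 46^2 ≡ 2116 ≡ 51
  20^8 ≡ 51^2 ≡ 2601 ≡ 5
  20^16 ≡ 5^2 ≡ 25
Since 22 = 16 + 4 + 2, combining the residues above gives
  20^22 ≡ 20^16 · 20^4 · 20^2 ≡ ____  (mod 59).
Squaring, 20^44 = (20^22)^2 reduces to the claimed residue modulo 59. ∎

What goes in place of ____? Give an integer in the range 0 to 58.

20^16 · 20^4 · 20^2 ≡ 25 · 51 · 46 = 58650.
58650 mod 59 = 4, so 20^22 ≡ 4 (mod 59).

4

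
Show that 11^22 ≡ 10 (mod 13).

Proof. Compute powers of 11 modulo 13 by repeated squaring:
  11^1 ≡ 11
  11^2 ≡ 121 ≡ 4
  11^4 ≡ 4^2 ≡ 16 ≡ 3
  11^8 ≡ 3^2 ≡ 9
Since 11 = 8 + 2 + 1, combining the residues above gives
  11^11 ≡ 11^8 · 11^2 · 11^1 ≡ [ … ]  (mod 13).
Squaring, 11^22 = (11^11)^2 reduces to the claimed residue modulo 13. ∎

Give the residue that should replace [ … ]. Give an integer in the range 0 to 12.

11^8 · 11^2 · 11^1 ≡ 9 · 4 · 11 = 396.
396 mod 13 = 6, so 11^11 ≡ 6 (mod 13).

6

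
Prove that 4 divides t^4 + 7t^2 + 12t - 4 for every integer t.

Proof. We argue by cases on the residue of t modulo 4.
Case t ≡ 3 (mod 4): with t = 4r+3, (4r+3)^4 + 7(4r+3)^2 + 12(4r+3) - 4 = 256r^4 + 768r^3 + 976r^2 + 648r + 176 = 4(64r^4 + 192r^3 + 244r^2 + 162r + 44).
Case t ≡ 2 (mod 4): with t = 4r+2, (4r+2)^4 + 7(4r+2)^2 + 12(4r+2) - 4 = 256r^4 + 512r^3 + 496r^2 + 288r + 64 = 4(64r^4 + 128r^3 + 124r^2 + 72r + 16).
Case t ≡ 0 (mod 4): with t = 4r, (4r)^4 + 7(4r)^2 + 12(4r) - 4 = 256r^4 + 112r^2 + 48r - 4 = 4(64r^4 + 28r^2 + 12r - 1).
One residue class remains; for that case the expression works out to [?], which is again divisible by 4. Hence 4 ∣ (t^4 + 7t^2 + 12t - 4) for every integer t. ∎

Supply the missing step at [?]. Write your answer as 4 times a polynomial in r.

4(64r^4 + 64r^3 + 52r^2 + 30r + 4)

Only t ≡ 1 (mod 4) is unaccounted for. Put t = 4r+1:
(4r+1)^4 + 7(4r+1)^2 + 12(4r+1) - 4 expands to 256r^4 + 256r^3 + 208r^2 + 120r + 16,
and factoring out 4 leaves 4(64r^4 + 64r^3 + 52r^2 + 30r + 4).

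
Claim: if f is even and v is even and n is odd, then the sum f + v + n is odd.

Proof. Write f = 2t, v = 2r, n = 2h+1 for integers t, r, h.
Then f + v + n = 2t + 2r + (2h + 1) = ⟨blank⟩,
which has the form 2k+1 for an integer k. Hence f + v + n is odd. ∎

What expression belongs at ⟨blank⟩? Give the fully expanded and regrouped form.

2(h + r + t) + 1

2t + 2r + (2h + 1) = 2h + 2r + 2t + 1
= 2(h + r + t) + 1.
Since h + r + t is an integer, the sum is of the form 2k+1 for an integer k.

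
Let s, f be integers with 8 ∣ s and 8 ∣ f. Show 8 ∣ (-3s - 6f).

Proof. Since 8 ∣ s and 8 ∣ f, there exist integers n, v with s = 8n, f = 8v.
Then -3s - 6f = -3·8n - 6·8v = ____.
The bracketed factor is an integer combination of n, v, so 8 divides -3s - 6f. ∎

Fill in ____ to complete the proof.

Pull the common 8 out of every term: -3·8n - 6·8v = 8(-3n - 6v).
-3n - 6v is an integer, which exhibits the divisibility.

8(-3n - 6v)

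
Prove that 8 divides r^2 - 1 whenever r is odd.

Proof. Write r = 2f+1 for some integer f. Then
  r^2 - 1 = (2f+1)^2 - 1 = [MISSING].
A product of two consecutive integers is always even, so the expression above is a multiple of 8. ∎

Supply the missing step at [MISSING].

4f(f + 1)

(2f+1)^2 - 1 = 4f^2 + 4f + 1 - 1 = 4f^2 + 4f = 4f(f+1).
Since f and f+1 are consecutive, f(f+1) is even, and 4·(even) is a multiple of 8.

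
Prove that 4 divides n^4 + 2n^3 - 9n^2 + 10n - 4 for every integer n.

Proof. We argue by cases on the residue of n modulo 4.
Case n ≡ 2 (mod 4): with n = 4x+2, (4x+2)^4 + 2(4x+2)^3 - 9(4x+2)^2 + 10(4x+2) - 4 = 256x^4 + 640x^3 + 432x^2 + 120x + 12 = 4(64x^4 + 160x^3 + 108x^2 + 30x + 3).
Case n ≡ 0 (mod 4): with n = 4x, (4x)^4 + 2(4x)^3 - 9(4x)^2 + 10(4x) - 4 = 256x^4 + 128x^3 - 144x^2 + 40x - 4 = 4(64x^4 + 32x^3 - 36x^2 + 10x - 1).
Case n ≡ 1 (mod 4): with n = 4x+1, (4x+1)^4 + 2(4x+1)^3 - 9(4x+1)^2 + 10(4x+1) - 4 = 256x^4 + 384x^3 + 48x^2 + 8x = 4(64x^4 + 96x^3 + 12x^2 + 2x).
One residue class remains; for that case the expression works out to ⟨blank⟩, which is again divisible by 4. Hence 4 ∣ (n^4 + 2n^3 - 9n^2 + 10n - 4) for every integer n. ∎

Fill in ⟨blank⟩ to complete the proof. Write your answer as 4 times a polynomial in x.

4(64x^4 + 224x^3 + 252x^2 + 118x + 20)

Only n ≡ 3 (mod 4) is unaccounted for. Put n = 4x+3:
(4x+3)^4 + 2(4x+3)^3 - 9(4x+3)^2 + 10(4x+3) - 4 expands to 256x^4 + 896x^3 + 1008x^2 + 472x + 80,
and factoring out 4 leaves 4(64x^4 + 224x^3 + 252x^2 + 118x + 20).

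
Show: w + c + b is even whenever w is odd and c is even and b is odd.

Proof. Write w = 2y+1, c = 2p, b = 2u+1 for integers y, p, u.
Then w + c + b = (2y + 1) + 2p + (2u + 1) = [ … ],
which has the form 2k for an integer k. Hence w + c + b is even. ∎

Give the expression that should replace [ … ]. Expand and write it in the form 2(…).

2(p + u + y + 1)

(2y + 1) + 2p + (2u + 1) = 2p + 2u + 2y + 2
= 2(p + u + y + 1).
Since p + u + y + 1 is an integer, the sum is of the form 2k for an integer k.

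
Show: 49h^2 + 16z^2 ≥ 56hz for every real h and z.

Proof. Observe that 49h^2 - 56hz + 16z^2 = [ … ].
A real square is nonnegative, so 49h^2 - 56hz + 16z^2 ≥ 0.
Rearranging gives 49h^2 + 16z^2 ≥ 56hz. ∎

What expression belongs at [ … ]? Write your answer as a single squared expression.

(7h - 4z)^2

The leading and trailing coefficients are 7^2 and 4^2, and 56 = 2·7·4, so the trinomial is (7h - 4z)^2.
Hence 49h^2 - 56hz + 16z^2 ≥ 0.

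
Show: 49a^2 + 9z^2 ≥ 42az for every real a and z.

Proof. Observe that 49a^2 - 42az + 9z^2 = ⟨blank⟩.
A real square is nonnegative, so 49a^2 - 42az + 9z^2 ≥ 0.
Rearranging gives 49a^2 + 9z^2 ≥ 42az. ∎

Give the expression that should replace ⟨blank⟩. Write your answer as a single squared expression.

The leading and trailing coefficients are 7^2 and 3^2, and 42 = 2·7·3, so the trinomial is (7a - 3z)^2.
Hence 49a^2 - 42az + 9z^2 ≥ 0.

(7a - 3z)^2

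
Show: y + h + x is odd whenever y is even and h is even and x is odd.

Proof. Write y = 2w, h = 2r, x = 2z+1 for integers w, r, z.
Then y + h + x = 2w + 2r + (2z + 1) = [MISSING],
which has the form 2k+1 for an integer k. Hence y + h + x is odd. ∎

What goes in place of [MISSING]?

2w + 2r + (2z + 1) = 2r + 2w + 2z + 1
= 2(r + w + z) + 1.
Since r + w + z is an integer, the sum is of the form 2k+1 for an integer k.

2(r + w + z) + 1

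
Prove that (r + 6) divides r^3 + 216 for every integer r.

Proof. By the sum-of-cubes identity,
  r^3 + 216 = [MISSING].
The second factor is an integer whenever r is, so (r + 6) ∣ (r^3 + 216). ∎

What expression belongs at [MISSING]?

(r + 6)(r^2 - 6r + 36)

Polynomial division of r^3 + 216 by r + 6 leaves remainder 0 and quotient r^2 - 6r + 36.
Hence r^3 + 216 = (r + 6)(r^2 - 6r + 36).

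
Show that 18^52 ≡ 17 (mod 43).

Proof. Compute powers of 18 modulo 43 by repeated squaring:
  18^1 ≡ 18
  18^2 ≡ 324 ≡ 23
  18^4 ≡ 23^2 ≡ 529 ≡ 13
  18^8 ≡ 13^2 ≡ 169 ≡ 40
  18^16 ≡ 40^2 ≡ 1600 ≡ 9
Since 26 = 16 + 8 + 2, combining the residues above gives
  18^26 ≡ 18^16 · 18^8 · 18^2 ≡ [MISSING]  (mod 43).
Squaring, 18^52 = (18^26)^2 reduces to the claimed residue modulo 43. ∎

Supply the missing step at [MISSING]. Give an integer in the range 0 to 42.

Multiply the listed residues: 9 · 40 · 23 = 360 → 8280.
Reducing modulo 43: 8280 = 192·43 + 24, so 18^26 ≡ 24.

24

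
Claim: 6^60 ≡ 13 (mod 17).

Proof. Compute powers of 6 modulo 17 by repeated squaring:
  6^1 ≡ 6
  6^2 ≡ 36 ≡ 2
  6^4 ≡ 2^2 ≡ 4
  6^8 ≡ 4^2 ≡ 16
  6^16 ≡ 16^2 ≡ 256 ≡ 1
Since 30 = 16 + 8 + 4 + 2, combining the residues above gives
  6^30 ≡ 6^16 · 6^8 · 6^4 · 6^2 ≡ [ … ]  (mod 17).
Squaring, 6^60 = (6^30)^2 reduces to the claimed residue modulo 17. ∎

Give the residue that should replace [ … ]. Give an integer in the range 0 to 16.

9

6^16 · 6^8 · 6^4 · 6^2 ≡ 1 · 16 · 4 · 2 = 128.
128 mod 17 = 9, so 6^30 ≡ 9 (mod 17).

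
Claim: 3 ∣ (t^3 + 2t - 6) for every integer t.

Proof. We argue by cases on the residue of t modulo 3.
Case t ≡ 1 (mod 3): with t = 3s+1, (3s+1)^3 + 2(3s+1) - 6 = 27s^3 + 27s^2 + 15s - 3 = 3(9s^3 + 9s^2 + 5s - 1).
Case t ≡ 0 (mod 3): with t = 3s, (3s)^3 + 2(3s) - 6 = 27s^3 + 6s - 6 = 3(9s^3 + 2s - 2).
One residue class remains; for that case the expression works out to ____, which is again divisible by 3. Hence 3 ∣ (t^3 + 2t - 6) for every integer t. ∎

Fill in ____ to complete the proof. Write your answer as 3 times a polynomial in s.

3(9s^3 + 18s^2 + 14s + 2)

The residues treated are {1, 0}, so the missing case is t ≡ 2 (mod 3); write t = 3s+2.
Then (3s+2)^3 + 2(3s+2) - 6 = 27s^3 + 54s^2 + 42s + 6 = 3(9s^3 + 18s^2 + 14s + 2).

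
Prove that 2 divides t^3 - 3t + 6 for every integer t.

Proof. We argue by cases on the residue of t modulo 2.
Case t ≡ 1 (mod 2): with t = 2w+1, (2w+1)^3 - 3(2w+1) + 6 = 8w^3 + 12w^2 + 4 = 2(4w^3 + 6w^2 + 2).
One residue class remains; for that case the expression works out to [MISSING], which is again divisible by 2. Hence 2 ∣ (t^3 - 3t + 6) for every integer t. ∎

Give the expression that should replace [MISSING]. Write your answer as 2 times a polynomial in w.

2(4w^3 - 3w + 3)

Only t ≡ 0 (mod 2) is unaccounted for. Put t = 2w:
(2w)^3 - 3(2w) + 6 expands to 8w^3 - 6w + 6,
and factoring out 2 leaves 2(4w^3 - 3w + 3).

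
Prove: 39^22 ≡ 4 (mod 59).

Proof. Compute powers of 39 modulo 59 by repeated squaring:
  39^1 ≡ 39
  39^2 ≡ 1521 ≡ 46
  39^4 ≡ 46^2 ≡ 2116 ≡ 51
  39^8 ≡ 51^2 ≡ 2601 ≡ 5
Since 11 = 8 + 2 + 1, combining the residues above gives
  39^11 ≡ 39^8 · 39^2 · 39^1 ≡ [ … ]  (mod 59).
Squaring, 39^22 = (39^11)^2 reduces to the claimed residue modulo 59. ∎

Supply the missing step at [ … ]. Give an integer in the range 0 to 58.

Multiply the listed residues: 5 · 46 · 39 = 230 → 8970.
Reducing modulo 59: 8970 = 152·59 + 2, so 39^11 ≡ 2.

2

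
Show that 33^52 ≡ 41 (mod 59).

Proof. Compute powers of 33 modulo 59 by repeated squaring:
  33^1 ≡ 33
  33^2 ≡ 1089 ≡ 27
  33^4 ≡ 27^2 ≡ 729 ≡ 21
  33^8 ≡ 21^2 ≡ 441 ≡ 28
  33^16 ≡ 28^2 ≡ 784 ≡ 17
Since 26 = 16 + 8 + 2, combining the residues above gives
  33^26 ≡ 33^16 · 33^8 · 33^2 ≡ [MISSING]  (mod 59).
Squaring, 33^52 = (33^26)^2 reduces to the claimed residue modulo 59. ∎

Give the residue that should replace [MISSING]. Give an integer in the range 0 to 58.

49

33^16 · 33^8 · 33^2 ≡ 17 · 28 · 27 = 12852.
12852 mod 59 = 49, so 33^26 ≡ 49 (mod 59).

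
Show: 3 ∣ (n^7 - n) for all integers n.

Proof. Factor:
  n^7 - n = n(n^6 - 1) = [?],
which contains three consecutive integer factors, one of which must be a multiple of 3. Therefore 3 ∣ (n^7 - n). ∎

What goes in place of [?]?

(n - 1)n(n + 1)(n^4 + n^2 + 1)

n^6 - 1 = (n^2 - 1)(n^4 + n^2 + 1), and n^2 - 1 = (n-1)(n+1).
So n(n^6 - 1) = (n - 1)n(n + 1)(n^4 + n^2 + 1).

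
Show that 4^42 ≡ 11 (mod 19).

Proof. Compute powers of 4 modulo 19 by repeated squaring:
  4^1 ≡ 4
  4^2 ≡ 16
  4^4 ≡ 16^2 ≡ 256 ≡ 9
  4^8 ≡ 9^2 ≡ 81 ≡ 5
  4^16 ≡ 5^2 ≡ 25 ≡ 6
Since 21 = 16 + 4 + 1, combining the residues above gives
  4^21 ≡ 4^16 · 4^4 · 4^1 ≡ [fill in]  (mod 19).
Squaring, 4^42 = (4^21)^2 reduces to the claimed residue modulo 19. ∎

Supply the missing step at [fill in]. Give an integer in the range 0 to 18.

7

Multiply the listed residues: 6 · 9 · 4 = 54 → 216.
Reducing modulo 19: 216 = 11·19 + 7, so 4^21 ≡ 7.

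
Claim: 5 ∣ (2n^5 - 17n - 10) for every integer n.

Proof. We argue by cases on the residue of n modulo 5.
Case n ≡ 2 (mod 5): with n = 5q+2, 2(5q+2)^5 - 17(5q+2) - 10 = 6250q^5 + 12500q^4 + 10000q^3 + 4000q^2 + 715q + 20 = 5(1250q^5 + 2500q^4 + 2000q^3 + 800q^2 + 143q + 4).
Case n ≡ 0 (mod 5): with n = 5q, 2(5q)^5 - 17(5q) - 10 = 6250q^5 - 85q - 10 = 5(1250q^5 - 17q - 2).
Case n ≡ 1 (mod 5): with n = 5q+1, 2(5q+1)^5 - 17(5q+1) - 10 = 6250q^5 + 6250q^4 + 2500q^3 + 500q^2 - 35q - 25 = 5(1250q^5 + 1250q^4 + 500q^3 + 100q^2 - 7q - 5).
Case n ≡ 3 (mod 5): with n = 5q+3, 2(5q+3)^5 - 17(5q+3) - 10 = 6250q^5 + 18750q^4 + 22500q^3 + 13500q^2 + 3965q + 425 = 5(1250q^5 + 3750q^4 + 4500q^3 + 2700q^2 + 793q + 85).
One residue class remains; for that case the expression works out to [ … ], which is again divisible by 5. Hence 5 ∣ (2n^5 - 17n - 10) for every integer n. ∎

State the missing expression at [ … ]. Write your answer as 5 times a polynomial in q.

5(1250q^5 + 5000q^4 + 8000q^3 + 6400q^2 + 2543q + 394)

Only n ≡ 4 (mod 5) is unaccounted for. Put n = 5q+4:
2(5q+4)^5 - 17(5q+4) - 10 expands to 6250q^5 + 25000q^4 + 40000q^3 + 32000q^2 + 12715q + 1970,
and factoring out 5 leaves 5(1250q^5 + 5000q^4 + 8000q^3 + 6400q^2 + 2543q + 394).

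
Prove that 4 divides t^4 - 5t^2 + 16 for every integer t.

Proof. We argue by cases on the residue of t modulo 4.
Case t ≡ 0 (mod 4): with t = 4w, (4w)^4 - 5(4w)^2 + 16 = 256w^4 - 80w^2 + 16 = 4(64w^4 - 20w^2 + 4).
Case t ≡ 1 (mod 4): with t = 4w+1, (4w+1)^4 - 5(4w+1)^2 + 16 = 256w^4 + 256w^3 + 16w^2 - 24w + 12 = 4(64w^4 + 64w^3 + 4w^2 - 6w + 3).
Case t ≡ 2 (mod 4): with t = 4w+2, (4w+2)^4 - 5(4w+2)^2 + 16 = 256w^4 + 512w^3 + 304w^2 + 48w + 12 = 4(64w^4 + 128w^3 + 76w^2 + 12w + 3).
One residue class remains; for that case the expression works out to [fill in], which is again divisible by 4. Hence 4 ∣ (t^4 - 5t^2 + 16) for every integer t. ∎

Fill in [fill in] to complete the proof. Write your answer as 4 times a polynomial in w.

4(64w^4 + 192w^3 + 196w^2 + 78w + 13)

Only t ≡ 3 (mod 4) is unaccounted for. Put t = 4w+3:
(4w+3)^4 - 5(4w+3)^2 + 16 expands to 256w^4 + 768w^3 + 784w^2 + 312w + 52,
and factoring out 4 leaves 4(64w^4 + 192w^3 + 196w^2 + 78w + 13).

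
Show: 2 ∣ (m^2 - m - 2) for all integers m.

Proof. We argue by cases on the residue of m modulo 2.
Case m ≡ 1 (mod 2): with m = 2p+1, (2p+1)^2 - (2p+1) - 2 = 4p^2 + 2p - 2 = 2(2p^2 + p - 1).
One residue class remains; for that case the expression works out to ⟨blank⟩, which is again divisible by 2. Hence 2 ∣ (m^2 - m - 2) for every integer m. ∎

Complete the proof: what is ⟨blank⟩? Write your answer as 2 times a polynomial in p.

Only m ≡ 0 (mod 2) is unaccounted for. Put m = 2p:
(2p)^2 - (2p) - 2 expands to 4p^2 - 2p - 2,
and factoring out 2 leaves 2(2p^2 - p - 1).

2(2p^2 - p - 1)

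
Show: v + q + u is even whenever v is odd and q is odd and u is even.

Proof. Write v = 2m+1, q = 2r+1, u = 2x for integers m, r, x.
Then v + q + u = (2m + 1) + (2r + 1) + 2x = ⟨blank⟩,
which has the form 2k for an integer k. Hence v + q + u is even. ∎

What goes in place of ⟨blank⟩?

(2m + 1) + (2r + 1) + 2x = 2m + 2r + 2x + 2
= 2(m + r + x + 1).
Since m + r + x + 1 is an integer, the sum is of the form 2k for an integer k.

2(m + r + x + 1)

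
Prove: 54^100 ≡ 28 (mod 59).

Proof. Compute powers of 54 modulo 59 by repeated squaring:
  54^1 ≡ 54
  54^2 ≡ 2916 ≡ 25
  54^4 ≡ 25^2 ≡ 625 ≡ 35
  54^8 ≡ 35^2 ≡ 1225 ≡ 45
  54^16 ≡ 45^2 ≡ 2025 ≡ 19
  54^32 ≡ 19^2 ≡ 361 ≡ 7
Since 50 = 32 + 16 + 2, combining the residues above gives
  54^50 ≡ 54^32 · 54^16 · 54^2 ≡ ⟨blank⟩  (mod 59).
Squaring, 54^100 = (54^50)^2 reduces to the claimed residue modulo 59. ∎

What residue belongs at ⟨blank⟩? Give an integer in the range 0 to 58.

21

54^32 · 54^16 · 54^2 ≡ 7 · 19 · 25 = 3325.
3325 mod 59 = 21, so 54^50 ≡ 21 (mod 59).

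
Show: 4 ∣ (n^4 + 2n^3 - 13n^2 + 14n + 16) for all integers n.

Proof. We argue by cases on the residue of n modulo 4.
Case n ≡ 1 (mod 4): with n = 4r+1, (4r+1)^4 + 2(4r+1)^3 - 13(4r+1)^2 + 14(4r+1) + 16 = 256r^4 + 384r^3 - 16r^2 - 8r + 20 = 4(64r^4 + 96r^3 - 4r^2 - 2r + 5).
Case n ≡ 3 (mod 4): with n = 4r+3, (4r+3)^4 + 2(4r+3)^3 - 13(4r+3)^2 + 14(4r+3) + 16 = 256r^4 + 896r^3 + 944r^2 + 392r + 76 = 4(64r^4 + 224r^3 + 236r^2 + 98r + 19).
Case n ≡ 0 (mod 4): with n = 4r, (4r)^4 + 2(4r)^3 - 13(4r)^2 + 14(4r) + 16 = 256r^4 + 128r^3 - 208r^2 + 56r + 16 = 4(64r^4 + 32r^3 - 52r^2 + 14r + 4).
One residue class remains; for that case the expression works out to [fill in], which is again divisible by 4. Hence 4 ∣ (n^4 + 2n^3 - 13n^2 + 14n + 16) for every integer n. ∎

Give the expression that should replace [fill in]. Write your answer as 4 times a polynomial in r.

The residues treated are {1, 3, 0}, so the missing case is n ≡ 2 (mod 4); write n = 4r+2.
Then (4r+2)^4 + 2(4r+2)^3 - 13(4r+2)^2 + 14(4r+2) + 16 = 256r^4 + 640r^3 + 368r^2 + 72r + 24 = 4(64r^4 + 160r^3 + 92r^2 + 18r + 6).

4(64r^4 + 160r^3 + 92r^2 + 18r + 6)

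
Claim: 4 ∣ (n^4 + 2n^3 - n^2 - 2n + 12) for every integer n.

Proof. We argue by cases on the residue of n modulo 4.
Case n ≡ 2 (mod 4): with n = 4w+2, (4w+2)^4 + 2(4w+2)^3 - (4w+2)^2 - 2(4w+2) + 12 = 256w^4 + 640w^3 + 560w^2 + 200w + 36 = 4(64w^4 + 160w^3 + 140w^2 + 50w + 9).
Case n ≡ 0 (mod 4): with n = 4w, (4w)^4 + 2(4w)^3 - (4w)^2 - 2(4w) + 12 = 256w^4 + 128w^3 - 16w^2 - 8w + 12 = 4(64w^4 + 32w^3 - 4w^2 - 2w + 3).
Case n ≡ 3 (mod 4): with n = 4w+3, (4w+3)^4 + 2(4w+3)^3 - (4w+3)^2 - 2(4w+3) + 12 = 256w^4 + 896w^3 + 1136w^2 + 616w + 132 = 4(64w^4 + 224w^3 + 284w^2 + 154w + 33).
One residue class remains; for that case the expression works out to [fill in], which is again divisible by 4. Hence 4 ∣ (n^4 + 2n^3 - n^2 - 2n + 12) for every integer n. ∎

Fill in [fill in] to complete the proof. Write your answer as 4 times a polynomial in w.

4(64w^4 + 96w^3 + 44w^2 + 6w + 3)

Only n ≡ 1 (mod 4) is unaccounted for. Put n = 4w+1:
(4w+1)^4 + 2(4w+1)^3 - (4w+1)^2 - 2(4w+1) + 12 expands to 256w^4 + 384w^3 + 176w^2 + 24w + 12,
and factoring out 4 leaves 4(64w^4 + 96w^3 + 44w^2 + 6w + 3).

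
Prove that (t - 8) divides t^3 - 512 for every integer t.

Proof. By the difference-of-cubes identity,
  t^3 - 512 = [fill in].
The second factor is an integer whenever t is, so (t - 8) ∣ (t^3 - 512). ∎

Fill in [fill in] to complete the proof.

Polynomial division of t^3 - 512 by t - 8 leaves remainder 0 and quotient t^2 + 8t + 64.
Hence t^3 - 512 = (t - 8)(t^2 + 8t + 64).

(t - 8)(t^2 + 8t + 64)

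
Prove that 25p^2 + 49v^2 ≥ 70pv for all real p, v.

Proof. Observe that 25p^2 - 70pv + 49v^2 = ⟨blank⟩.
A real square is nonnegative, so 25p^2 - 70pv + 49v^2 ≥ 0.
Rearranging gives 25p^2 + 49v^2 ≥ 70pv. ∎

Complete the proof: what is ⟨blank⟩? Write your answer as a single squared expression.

The leading and trailing coefficients are 5^2 and 7^2, and 70 = 2·5·7, so the trinomial is (5p - 7v)^2.
Hence 25p^2 - 70pv + 49v^2 ≥ 0.

(5p - 7v)^2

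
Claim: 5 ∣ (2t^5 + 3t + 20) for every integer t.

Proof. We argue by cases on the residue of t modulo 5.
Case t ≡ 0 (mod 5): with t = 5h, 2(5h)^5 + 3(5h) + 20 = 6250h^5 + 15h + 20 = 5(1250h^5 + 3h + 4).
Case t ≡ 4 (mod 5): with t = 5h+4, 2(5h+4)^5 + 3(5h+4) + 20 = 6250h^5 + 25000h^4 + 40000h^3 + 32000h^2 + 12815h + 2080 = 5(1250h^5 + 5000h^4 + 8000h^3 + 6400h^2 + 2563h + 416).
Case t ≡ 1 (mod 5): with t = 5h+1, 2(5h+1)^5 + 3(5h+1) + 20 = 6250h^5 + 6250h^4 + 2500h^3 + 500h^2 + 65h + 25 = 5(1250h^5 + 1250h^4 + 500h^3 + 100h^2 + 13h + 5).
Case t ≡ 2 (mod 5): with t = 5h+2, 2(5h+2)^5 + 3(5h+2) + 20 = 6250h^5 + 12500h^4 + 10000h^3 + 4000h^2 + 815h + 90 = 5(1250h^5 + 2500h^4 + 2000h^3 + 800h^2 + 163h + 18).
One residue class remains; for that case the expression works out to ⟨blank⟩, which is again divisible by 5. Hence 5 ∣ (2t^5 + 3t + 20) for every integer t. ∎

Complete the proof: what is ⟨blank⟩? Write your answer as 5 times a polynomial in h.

The residues treated are {0, 4, 1, 2}, so the missing case is t ≡ 3 (mod 5); write t = 5h+3.
Then 2(5h+3)^5 + 3(5h+3) + 20 = 6250h^5 + 18750h^4 + 22500h^3 + 13500h^2 + 4065h + 515 = 5(1250h^5 + 3750h^4 + 4500h^3 + 2700h^2 + 813h + 103).

5(1250h^5 + 3750h^4 + 4500h^3 + 2700h^2 + 813h + 103)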